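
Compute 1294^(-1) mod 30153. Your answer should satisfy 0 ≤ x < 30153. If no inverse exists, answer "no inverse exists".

26914

gcd(30153, 1294) by repeated division:
30153 = 23*1294 + 391
1294 = 3*391 + 121
391 = 3*121 + 28
121 = 4*28 + 9
28 = 3*9 + 1
9 = 9*1 + 0
Since gcd(1294, 30153) = 1, back-substitute to write 1 as a combination:
1 = 28 − 3·9
1 = −3·121 + 13·28
1 = 13·391 − 42·121
1 = −42·1294 + 139·391
1 = 139·30153 − 3239·1294
Hence 1294⁻¹ ≡ -3239 ≡ 26914 (mod 30153).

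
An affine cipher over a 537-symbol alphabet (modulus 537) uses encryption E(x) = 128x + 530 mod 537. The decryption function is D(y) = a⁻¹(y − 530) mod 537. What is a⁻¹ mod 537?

365

Run Euclid on (537, 128):
537 = 4×128 + 25
128 = 5×25 + 3
25 = 8×3 + 1
3 = 3×1 + 0
The gcd is 1. Working backward:
1 = 25 − 8·3
1 = −8·128 + 41·25
1 = 41·537 − 172·128
So 128·(-172) ≡ 1 (mod 537), and -172 ≡ 365 (mod 537).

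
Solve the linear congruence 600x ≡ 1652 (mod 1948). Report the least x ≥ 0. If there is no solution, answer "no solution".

First find gcd(600, 1948):
1948 = 3·600 + 148
600 = 4·148 + 8
148 = 18·8 + 4
8 = 2·4 + 0
gcd = 4 and 4 | 1652, so solutions exist. Divide through by 4: 150x ≡ 413 (mod 487).
Now find 150⁻¹ mod 487:
487 = 3·150 + 37
150 = 4·37 + 2
37 = 18·2 + 1
2 = 2·1 + 0
Back-substitute:
1 = 37 − 18·2
1 = −18·150 + 73·37
1 = 73·487 − 237·150
So 150·(-237) ≡ 1 (mod 487), i.e. 150⁻¹ ≡ 250.
Then x ≡ 250·413 ≡ 6 (mod 487); the smallest non-negative solution is x = 6.

6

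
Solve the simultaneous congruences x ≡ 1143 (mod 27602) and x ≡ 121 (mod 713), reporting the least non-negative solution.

13194899

Write x = 1143 + 27602·k. Then 27602·k ≡ 121 − 1143 ≡ 404 (mod 713).
Need 27602⁻¹ mod 713. Extended Euclid on (713, 508):
713 = 1·508 + 205
508 = 2·205 + 98
205 = 2·98 + 9
98 = 10·9 + 8
9 = 1·8 + 1
8 = 8·1 + 0
Back-substitute:
1 = 9 − 8
1 = −98 + 11·9
1 = 11·205 − 23·98
1 = −23·508 + 57·205
1 = 57·713 − 80·508
27602⁻¹ ≡ 633 (mod 713), so k ≡ 633·404 ≡ 478 (mod 713).
x = 1143 + 27602·478 = 13194899.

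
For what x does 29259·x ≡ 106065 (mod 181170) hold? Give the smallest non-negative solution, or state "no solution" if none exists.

First find gcd(29259, 181170):
181170 = 6×29259 + 5616
29259 = 5×5616 + 1179
5616 = 4×1179 + 900
1179 = 1×900 + 279
900 = 3×279 + 63
279 = 4×63 + 27
63 = 2×27 + 9
27 = 3×9 + 0
gcd = 9 and 9 | 106065, so solutions exist. Divide through by 9: 3251x ≡ 11785 (mod 20130).
Now find 3251⁻¹ mod 20130:
20130 = 6·3251 + 624
3251 = 5·624 + 131
624 = 4·131 + 100
131 = 1·100 + 31
100 = 3·31 + 7
31 = 4·7 + 3
7 = 2·3 + 1
3 = 3·1 + 0
Back-substitute:
1 = 7 − 2·3
1 = −2·31 + 9·7
1 = 9·100 − 29·31
1 = −29·131 + 38·100
1 = 38·624 − 181·131
1 = −181·3251 + 943·624
1 = 943·20130 − 5839·3251
So 3251·(-5839) ≡ 1 (mod 20130), i.e. 3251⁻¹ ≡ 14291.
Then x ≡ 14291·11785 ≡ 11855 (mod 20130); the smallest non-negative solution is x = 11855.

11855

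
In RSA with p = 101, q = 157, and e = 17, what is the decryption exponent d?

φ(n) = (p−1)(q−1) = 100·156 = 15600.
Need d with 17·d ≡ 1 (mod 15600). Apply the extended Euclidean algorithm:
15600 = 917·17 + 11
17 = 1·11 + 6
11 = 1·6 + 5
6 = 1·5 + 1
5 = 5·1 + 0
Back-substitute:
1 = 6 − 5
1 = −11 + 2·6
1 = 2·17 − 3·11
1 = −3·15600 + 2753·17
So 17·2753 ≡ 1 (mod 15600), hence d = 2753.

2753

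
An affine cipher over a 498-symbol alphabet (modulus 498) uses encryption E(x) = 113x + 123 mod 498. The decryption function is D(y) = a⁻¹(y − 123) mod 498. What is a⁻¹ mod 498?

119

Apply the Euclidean algorithm to 498 and 113:
498 = 4*113 + 46
113 = 2*46 + 21
46 = 2*21 + 4
21 = 5*4 + 1
4 = 4*1 + 0
The gcd is 1. Working backward:
1 = 21 − 5·4
1 = −5·46 + 11·21
1 = 11·113 − 27·46
1 = −27·498 + 119·113
So 113·119 ≡ 1 (mod 498).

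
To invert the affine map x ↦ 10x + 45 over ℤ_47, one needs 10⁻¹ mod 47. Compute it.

gcd(47, 10) by repeated division:
47 = 4·10 + 7
10 = 1·7 + 3
7 = 2·3 + 1
3 = 3·1 + 0
gcd = 1, so the inverse exists. Back-substitute:
1 = 7 − 2·3
1 = −2·10 + 3·7
1 = 3·47 − 14·10
So 10·(-14) ≡ 1 (mod 47), and -14 ≡ 33 (mod 47).

33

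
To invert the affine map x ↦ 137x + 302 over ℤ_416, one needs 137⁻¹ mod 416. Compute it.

Run Euclid on (416, 137):
416 = 3*137 + 5
137 = 27*5 + 2
5 = 2*2 + 1
2 = 2*1 + 0
The gcd is 1. Working backward:
1 = 5 − 2·2
1 = −2·137 + 55·5
1 = 55·416 − 167·137
So 137·(-167) ≡ 1 (mod 416), and -167 ≡ 249 (mod 416).

249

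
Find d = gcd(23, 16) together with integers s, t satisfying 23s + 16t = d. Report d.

1

Euclidean algorithm:
23 = 1*16 + 7
16 = 2*7 + 2
7 = 3*2 + 1
2 = 2*1 + 0
gcd(23, 16) = 1.
Working backward:
1 = 7 − 3·2
1 = −3·16 + 7·7
1 = 7·23 − 10·16
So 1 = (7)·23 + (-10)·16.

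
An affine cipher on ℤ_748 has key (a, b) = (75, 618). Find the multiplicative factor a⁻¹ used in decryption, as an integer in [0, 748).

Apply the Euclidean algorithm to 748 and 75:
748 = 9·75 + 73
75 = 1·73 + 2
73 = 36·2 + 1
2 = 2·1 + 0
Since gcd(75, 748) = 1, back-substitute to write 1 as a combination:
1 = 73 − 36·2
1 = −36·75 + 37·73
1 = 37·748 − 369·75
Hence 75⁻¹ ≡ -369 ≡ 379 (mod 748).

379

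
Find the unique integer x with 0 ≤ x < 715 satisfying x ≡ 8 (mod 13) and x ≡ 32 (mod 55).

Write x = 8 + 13·k. Then 13·k ≡ 32 − 8 ≡ 24 (mod 55).
Need 13⁻¹ mod 55. Extended Euclid on (55, 13):
55 = 4×13 + 3
13 = 4×3 + 1
3 = 3×1 + 0
Back-substitute:
1 = 13 − 4·3
1 = −4·55 + 17·13
13⁻¹ ≡ 17 (mod 55), so k ≡ 17·24 ≡ 23 (mod 55).
x = 8 + 13·23 = 307.

307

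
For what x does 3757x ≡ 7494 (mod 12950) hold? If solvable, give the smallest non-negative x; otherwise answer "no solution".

First find gcd(3757, 12950):
12950 = 3·3757 + 1679
3757 = 2·1679 + 399
1679 = 4·399 + 83
399 = 4·83 + 67
83 = 1·67 + 16
67 = 4·16 + 3
16 = 5·3 + 1
3 = 3·1 + 0
gcd = 1, so a unique solution mod 12950 exists.
Back-substitute for the Bézout coefficients:
1 = 16 − 5·3
1 = −5·67 + 21·16
1 = 21·83 − 26·67
1 = −26·399 + 125·83
1 = 125·1679 − 526·399
1 = −526·3757 + 1177·1679
1 = 1177·12950 − 4057·3757
So 3757·(-4057) ≡ 1 (mod 12950), giving 3757⁻¹ ≡ 8893.
x ≡ 3757⁻¹·7494 ≡ 8893·7494 ≡ 3442 (mod 12950).

3442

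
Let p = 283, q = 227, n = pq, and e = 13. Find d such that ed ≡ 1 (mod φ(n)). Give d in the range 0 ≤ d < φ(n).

φ(n) = (p−1)(q−1) = 282·226 = 63732.
Need d with 13·d ≡ 1 (mod 63732). Apply the extended Euclidean algorithm:
63732 = 4902·13 + 6
13 = 2·6 + 1
6 = 6·1 + 0
Back-substitute:
1 = 13 − 2·6
1 = −2·63732 + 9805·13
So 13·9805 ≡ 1 (mod 63732), hence d = 9805.

9805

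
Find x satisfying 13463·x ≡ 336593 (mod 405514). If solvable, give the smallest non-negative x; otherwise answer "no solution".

315147

First find gcd(13463, 405514):
405514 = 30×13463 + 1624
13463 = 8×1624 + 471
1624 = 3×471 + 211
471 = 2×211 + 49
211 = 4×49 + 15
49 = 3×15 + 4
15 = 3×4 + 3
4 = 1×3 + 1
3 = 3×1 + 0
gcd = 1, so a unique solution mod 405514 exists.
Back-substitute for the Bézout coefficients:
1 = 4 − 3
1 = −15 + 4·4
1 = 4·49 − 13·15
1 = −13·211 + 56·49
1 = 56·471 − 125·211
1 = −125·1624 + 431·471
1 = 431·13463 − 3573·1624
1 = −3573·405514 + 107621·13463
So 13463·(107621) ≡ 1 (mod 405514), giving 13463⁻¹ ≡ 107621.
x ≡ 13463⁻¹·336593 ≡ 107621·336593 ≡ 315147 (mod 405514).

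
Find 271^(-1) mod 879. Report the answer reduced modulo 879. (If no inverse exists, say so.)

253

Apply the Euclidean algorithm to 879 and 271:
879 = 3×271 + 66
271 = 4×66 + 7
66 = 9×7 + 3
7 = 2×3 + 1
3 = 3×1 + 0
gcd = 1, so the inverse exists. Back-substitute:
1 = 7 − 2·3
1 = −2·66 + 19·7
1 = 19·271 − 78·66
1 = −78·879 + 253·271
So 271·253 ≡ 1 (mod 879).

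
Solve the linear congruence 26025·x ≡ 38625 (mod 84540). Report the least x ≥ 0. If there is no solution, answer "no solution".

5605

First find gcd(26025, 84540):
84540 = 3·26025 + 6465
26025 = 4·6465 + 165
6465 = 39·165 + 30
165 = 5·30 + 15
30 = 2·15 + 0
gcd = 15 and 15 | 38625, so solutions exist. Divide through by 15: 1735x ≡ 2575 (mod 5636).
Now find 1735⁻¹ mod 5636:
5636 = 3·1735 + 431
1735 = 4·431 + 11
431 = 39·11 + 2
11 = 5·2 + 1
2 = 2·1 + 0
Back-substitute:
1 = 11 − 5·2
1 = −5·431 + 196·11
1 = 196·1735 − 789·431
1 = −789·5636 + 2563·1735
So 1735⁻¹ ≡ 2563 (mod 5636).
Then x ≡ 2563·2575 ≡ 5605 (mod 5636); the smallest non-negative solution is x = 5605.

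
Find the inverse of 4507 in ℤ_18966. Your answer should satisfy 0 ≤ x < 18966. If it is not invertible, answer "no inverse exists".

829

Run Euclid on (18966, 4507):
18966 = 4·4507 + 938
4507 = 4·938 + 755
938 = 1·755 + 183
755 = 4·183 + 23
183 = 7·23 + 22
23 = 1·22 + 1
22 = 22·1 + 0
gcd = 1, so the inverse exists. Back-substitute:
1 = 23 − 22
1 = −183 + 8·23
1 = 8·755 − 33·183
1 = −33·938 + 41·755
1 = 41·4507 − 197·938
1 = −197·18966 + 829·4507
So 4507·829 ≡ 1 (mod 18966).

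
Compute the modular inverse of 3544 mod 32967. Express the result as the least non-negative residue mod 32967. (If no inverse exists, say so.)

15637

Apply the Euclidean algorithm to 32967 and 3544:
32967 = 9*3544 + 1071
3544 = 3*1071 + 331
1071 = 3*331 + 78
331 = 4*78 + 19
78 = 4*19 + 2
19 = 9*2 + 1
2 = 2*1 + 0
Since gcd(3544, 32967) = 1, back-substitute to write 1 as a combination:
1 = 19 − 9·2
1 = −9·78 + 37·19
1 = 37·331 − 157·78
1 = −157·1071 + 508·331
1 = 508·3544 − 1681·1071
1 = −1681·32967 + 15637·3544
So 3544·15637 ≡ 1 (mod 32967).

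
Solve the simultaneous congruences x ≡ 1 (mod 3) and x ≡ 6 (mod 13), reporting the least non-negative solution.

Write x = 1 + 3·k. Then 3·k ≡ 6 − 1 ≡ 5 (mod 13).
Need 3⁻¹ mod 13. Extended Euclid on (13, 3):
13 = 4×3 + 1
3 = 3×1 + 0
Back-substitute:
1 = 13 − 4·3
3⁻¹ ≡ 9 (mod 13), so k ≡ 9·5 ≡ 6 (mod 13).
x = 1 + 3·6 = 19.

19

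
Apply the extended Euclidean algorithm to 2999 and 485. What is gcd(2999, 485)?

Euclidean algorithm:
2999 = 6*485 + 89
485 = 5*89 + 40
89 = 2*40 + 9
40 = 4*9 + 4
9 = 2*4 + 1
4 = 4*1 + 0
gcd(2999, 485) = 1.
Express as a combination:
1 = 9 − 2·4
1 = −2·40 + 9·9
1 = 9·89 − 20·40
1 = −20·485 + 109·89
1 = 109·2999 − 674·485
So 1 = (109)·2999 + (-674)·485.

1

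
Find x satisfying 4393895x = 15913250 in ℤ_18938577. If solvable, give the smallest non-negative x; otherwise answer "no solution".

First find gcd(4393895, 18938577):
18938577 = 4×4393895 + 1362997
4393895 = 3×1362997 + 304904
1362997 = 4×304904 + 143381
304904 = 2×143381 + 18142
143381 = 7×18142 + 16387
18142 = 1×16387 + 1755
16387 = 9×1755 + 592
1755 = 2×592 + 571
592 = 1×571 + 21
571 = 27×21 + 4
21 = 5×4 + 1
4 = 4×1 + 0
gcd = 1, so a unique solution mod 18938577 exists.
Back-substitute for the Bézout coefficients:
1 = 21 − 5·4
1 = −5·571 + 136·21
1 = 136·592 − 141·571
1 = −141·1755 + 418·592
1 = 418·16387 − 3903·1755
1 = −3903·18142 + 4321·16387
1 = 4321·143381 − 34150·18142
1 = −34150·304904 + 72621·143381
1 = 72621·1362997 − 324634·304904
1 = −324634·4393895 + 1046523·1362997
1 = 1046523·18938577 − 4510726·4393895
So 4393895·(-4510726) ≡ 1 (mod 18938577), giving 4393895⁻¹ ≡ 14427851.
x ≡ 4393895⁻¹·15913250 ≡ 14427851·15913250 ≡ 2237128 (mod 18938577).

2237128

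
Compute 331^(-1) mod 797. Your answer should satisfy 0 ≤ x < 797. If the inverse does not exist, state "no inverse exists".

183

Extended Euclidean algorithm:
797 = 2×331 + 135
331 = 2×135 + 61
135 = 2×61 + 13
61 = 4×13 + 9
13 = 1×9 + 4
9 = 2×4 + 1
4 = 4×1 + 0
The gcd is 1. Working backward:
1 = 9 − 2·4
1 = −2·13 + 3·9
1 = 3·61 − 14·13
1 = −14·135 + 31·61
1 = 31·331 − 76·135
1 = −76·797 + 183·331
So 331·183 ≡ 1 (mod 797).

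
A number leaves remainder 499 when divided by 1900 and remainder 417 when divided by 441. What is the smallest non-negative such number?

750999

Write x = 499 + 1900·k. Then 1900·k ≡ 417 − 499 ≡ 359 (mod 441).
Need 1900⁻¹ mod 441. Extended Euclid on (441, 136):
441 = 3×136 + 33
136 = 4×33 + 4
33 = 8×4 + 1
4 = 4×1 + 0
Back-substitute:
1 = 33 − 8·4
1 = −8·136 + 33·33
1 = 33·441 − 107·136
1900⁻¹ ≡ 334 (mod 441), so k ≡ 334·359 ≡ 395 (mod 441).
x = 499 + 1900·395 = 750999.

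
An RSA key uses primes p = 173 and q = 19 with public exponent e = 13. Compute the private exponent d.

1429

φ(n) = (p−1)(q−1) = 172·18 = 3096.
Need d with 13·d ≡ 1 (mod 3096). Apply the extended Euclidean algorithm:
3096 = 238·13 + 2
13 = 6·2 + 1
2 = 2·1 + 0
Back-substitute:
1 = 13 − 6·2
1 = −6·3096 + 1429·13
So 13·1429 ≡ 1 (mod 3096), hence d = 1429.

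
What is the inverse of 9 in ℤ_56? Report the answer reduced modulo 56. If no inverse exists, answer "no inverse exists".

Apply the Euclidean algorithm to 56 and 9:
56 = 6*9 + 2
9 = 4*2 + 1
2 = 2*1 + 0
gcd = 1, so the inverse exists. Back-substitute:
1 = 9 − 4·2
1 = −4·56 + 25·9
So 9·25 ≡ 1 (mod 56).

25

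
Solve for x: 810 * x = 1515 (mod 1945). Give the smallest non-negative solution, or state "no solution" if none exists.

First find gcd(810, 1945):
1945 = 2×810 + 325
810 = 2×325 + 160
325 = 2×160 + 5
160 = 32×5 + 0
gcd = 5 and 5 | 1515, so solutions exist. Divide through by 5: 162x ≡ 303 (mod 389).
Now find 162⁻¹ mod 389:
389 = 2×162 + 65
162 = 2×65 + 32
65 = 2×32 + 1
32 = 32×1 + 0
Back-substitute:
1 = 65 − 2·32
1 = −2·162 + 5·65
1 = 5·389 − 12·162
So 162·(-12) ≡ 1 (mod 389), i.e. 162⁻¹ ≡ 377.
Then x ≡ 377·303 ≡ 254 (mod 389); the smallest non-negative solution is x = 254.

254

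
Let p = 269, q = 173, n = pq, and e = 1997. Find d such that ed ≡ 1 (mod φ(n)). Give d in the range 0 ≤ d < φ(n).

18997

φ(n) = (p−1)(q−1) = 268·172 = 46096.
Need d with 1997·d ≡ 1 (mod 46096). Apply the extended Euclidean algorithm:
46096 = 23×1997 + 165
1997 = 12×165 + 17
165 = 9×17 + 12
17 = 1×12 + 5
12 = 2×5 + 2
5 = 2×2 + 1
2 = 2×1 + 0
Back-substitute:
1 = 5 − 2·2
1 = −2·12 + 5·5
1 = 5·17 − 7·12
1 = −7·165 + 68·17
1 = 68·1997 − 823·165
1 = −823·46096 + 18997·1997
So 1997·18997 ≡ 1 (mod 46096), hence d = 18997.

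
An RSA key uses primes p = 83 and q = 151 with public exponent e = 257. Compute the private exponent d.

φ(n) = (p−1)(q−1) = 82·150 = 12300.
Need d with 257·d ≡ 1 (mod 12300). Apply the extended Euclidean algorithm:
12300 = 47*257 + 221
257 = 1*221 + 36
221 = 6*36 + 5
36 = 7*5 + 1
5 = 5*1 + 0
Back-substitute:
1 = 36 − 7·5
1 = −7·221 + 43·36
1 = 43·257 − 50·221
1 = −50·12300 + 2393·257
So 257·2393 ≡ 1 (mod 12300), hence d = 2393.

2393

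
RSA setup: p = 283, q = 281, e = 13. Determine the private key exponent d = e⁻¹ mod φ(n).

φ(n) = (p−1)(q−1) = 282·280 = 78960.
Need d with 13·d ≡ 1 (mod 78960). Apply the extended Euclidean algorithm:
78960 = 6073×13 + 11
13 = 1×11 + 2
11 = 5×2 + 1
2 = 2×1 + 0
Back-substitute:
1 = 11 − 5·2
1 = −5·13 + 6·11
1 = 6·78960 − 36443·13
So 13·(-36443) ≡ 1 (mod 78960), hence d ≡ -36443 ≡ 42517 (mod 78960).

42517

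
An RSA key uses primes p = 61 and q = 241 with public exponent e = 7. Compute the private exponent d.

φ(n) = (p−1)(q−1) = 60·240 = 14400.
Need d with 7·d ≡ 1 (mod 14400). Apply the extended Euclidean algorithm:
14400 = 2057*7 + 1
7 = 7*1 + 0
Back-substitute:
1 = 14400 − 2057·7
So 7·(-2057) ≡ 1 (mod 14400), hence d ≡ -2057 ≡ 12343 (mod 14400).

12343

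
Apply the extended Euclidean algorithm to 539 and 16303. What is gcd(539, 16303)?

Repeated division:
16303 = 30×539 + 133
539 = 4×133 + 7
133 = 19×7 + 0
gcd(539, 16303) = 7.
Express as a combination:
7 = 539 − 4·133
7 = −4·16303 + 121·539
So 7 = (-4)·16303 + (121)·539.

7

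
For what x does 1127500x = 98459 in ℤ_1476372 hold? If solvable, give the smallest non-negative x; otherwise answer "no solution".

gcd(1127500, 1476372):
1476372 = 1*1127500 + 348872
1127500 = 3*348872 + 80884
348872 = 4*80884 + 25336
80884 = 3*25336 + 4876
25336 = 5*4876 + 956
4876 = 5*956 + 96
956 = 9*96 + 92
96 = 1*92 + 4
92 = 23*4 + 0
gcd = 4, but 4 ∤ 98459, so the congruence has no solution.

no solution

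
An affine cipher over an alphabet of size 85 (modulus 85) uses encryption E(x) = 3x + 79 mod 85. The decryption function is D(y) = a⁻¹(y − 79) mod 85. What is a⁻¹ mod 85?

57

Apply the Euclidean algorithm to 85 and 3:
85 = 28*3 + 1
3 = 3*1 + 0
gcd = 1, so the inverse exists. Back-substitute:
1 = 85 − 28·3
Hence 3⁻¹ ≡ -28 ≡ 57 (mod 85).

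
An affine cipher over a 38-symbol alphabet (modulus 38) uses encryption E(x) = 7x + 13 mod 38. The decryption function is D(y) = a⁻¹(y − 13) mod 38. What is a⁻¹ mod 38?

11

Extended Euclidean algorithm:
38 = 5×7 + 3
7 = 2×3 + 1
3 = 3×1 + 0
Since gcd(7, 38) = 1, back-substitute to write 1 as a combination:
1 = 7 − 2·3
1 = −2·38 + 11·7
So 7·11 ≡ 1 (mod 38).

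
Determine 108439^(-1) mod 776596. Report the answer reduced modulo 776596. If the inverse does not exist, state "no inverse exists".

Extended Euclidean algorithm:
776596 = 7×108439 + 17523
108439 = 6×17523 + 3301
17523 = 5×3301 + 1018
3301 = 3×1018 + 247
1018 = 4×247 + 30
247 = 8×30 + 7
30 = 4×7 + 2
7 = 3×2 + 1
2 = 2×1 + 0
The gcd is 1. Working backward:
1 = 7 − 3·2
1 = −3·30 + 13·7
1 = 13·247 − 107·30
1 = −107·1018 + 441·247
1 = 441·3301 − 1430·1018
1 = −1430·17523 + 7591·3301
1 = 7591·108439 − 46976·17523
1 = −46976·776596 + 336423·108439
So 108439·336423 ≡ 1 (mod 776596).

336423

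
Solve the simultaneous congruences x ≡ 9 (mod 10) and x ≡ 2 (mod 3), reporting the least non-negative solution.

29

Write x = 9 + 10·k. Then 10·k ≡ 2 − 9 ≡ 2 (mod 3).
Need 10⁻¹ mod 3. Extended Euclid on (3, 1):
3 = 3*1 + 0
10⁻¹ ≡ 1 (mod 3), so k ≡ 1·2 ≡ 2 (mod 3).
x = 9 + 10·2 = 29.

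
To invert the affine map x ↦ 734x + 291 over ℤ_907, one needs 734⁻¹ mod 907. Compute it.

gcd(907, 734) by repeated division:
907 = 1*734 + 173
734 = 4*173 + 42
173 = 4*42 + 5
42 = 8*5 + 2
5 = 2*2 + 1
2 = 2*1 + 0
gcd = 1, so the inverse exists. Back-substitute:
1 = 5 − 2·2
1 = −2·42 + 17·5
1 = 17·173 − 70·42
1 = −70·734 + 297·173
1 = 297·907 − 367·734
So 734·(-367) ≡ 1 (mod 907), and -367 ≡ 540 (mod 907).

540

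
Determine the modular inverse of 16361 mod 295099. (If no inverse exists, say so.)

222429

Apply the Euclidean algorithm to 295099 and 16361:
295099 = 18×16361 + 601
16361 = 27×601 + 134
601 = 4×134 + 65
134 = 2×65 + 4
65 = 16×4 + 1
4 = 4×1 + 0
Since gcd(16361, 295099) = 1, back-substitute to write 1 as a combination:
1 = 65 − 16·4
1 = −16·134 + 33·65
1 = 33·601 − 148·134
1 = −148·16361 + 4029·601
1 = 4029·295099 − 72670·16361
Thus 16361·(-72670) ≡ 1 (mod 295099); reducing, -72670 mod 295099 = 222429.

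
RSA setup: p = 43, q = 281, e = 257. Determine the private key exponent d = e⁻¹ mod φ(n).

φ(n) = (p−1)(q−1) = 42·280 = 11760.
Need d with 257·d ≡ 1 (mod 11760). Apply the extended Euclidean algorithm:
11760 = 45·257 + 195
257 = 1·195 + 62
195 = 3·62 + 9
62 = 6·9 + 8
9 = 1·8 + 1
8 = 8·1 + 0
Back-substitute:
1 = 9 − 8
1 = −62 + 7·9
1 = 7·195 − 22·62
1 = −22·257 + 29·195
1 = 29·11760 − 1327·257
So 257·(-1327) ≡ 1 (mod 11760), hence d ≡ -1327 ≡ 10433 (mod 11760).

10433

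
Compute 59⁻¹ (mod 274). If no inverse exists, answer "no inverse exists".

209

Run Euclid on (274, 59):
274 = 4*59 + 38
59 = 1*38 + 21
38 = 1*21 + 17
21 = 1*17 + 4
17 = 4*4 + 1
4 = 4*1 + 0
The gcd is 1. Working backward:
1 = 17 − 4·4
1 = −4·21 + 5·17
1 = 5·38 − 9·21
1 = −9·59 + 14·38
1 = 14·274 − 65·59
So 59·(-65) ≡ 1 (mod 274), and -65 ≡ 209 (mod 274).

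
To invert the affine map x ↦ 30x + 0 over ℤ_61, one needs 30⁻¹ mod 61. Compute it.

Extended Euclidean algorithm:
61 = 2×30 + 1
30 = 30×1 + 0
The gcd is 1. Working backward:
1 = 61 − 2·30
Hence 30⁻¹ ≡ -2 ≡ 59 (mod 61).

59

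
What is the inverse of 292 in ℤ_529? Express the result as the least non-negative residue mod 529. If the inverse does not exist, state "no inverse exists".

404

Apply the Euclidean algorithm to 529 and 292:
529 = 1*292 + 237
292 = 1*237 + 55
237 = 4*55 + 17
55 = 3*17 + 4
17 = 4*4 + 1
4 = 4*1 + 0
The gcd is 1. Working backward:
1 = 17 − 4·4
1 = −4·55 + 13·17
1 = 13·237 − 56·55
1 = −56·292 + 69·237
1 = 69·529 − 125·292
So 292·(-125) ≡ 1 (mod 529), and -125 ≡ 404 (mod 529).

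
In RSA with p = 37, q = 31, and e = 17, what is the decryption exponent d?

953

φ(n) = (p−1)(q−1) = 36·30 = 1080.
Need d with 17·d ≡ 1 (mod 1080). Apply the extended Euclidean algorithm:
1080 = 63×17 + 9
17 = 1×9 + 8
9 = 1×8 + 1
8 = 8×1 + 0
Back-substitute:
1 = 9 − 8
1 = −17 + 2·9
1 = 2·1080 − 127·17
So 17·(-127) ≡ 1 (mod 1080), hence d ≡ -127 ≡ 953 (mod 1080).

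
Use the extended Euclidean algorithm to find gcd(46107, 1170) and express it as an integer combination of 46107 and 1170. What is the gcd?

Euclidean algorithm:
46107 = 39*1170 + 477
1170 = 2*477 + 216
477 = 2*216 + 45
216 = 4*45 + 36
45 = 1*36 + 9
36 = 4*9 + 0
gcd(46107, 1170) = 9.
Working backward:
9 = 45 − 36
9 = −216 + 5·45
9 = 5·477 − 11·216
9 = −11·1170 + 27·477
9 = 27·46107 − 1064·1170
So 9 = (27)·46107 + (-1064)·1170.

9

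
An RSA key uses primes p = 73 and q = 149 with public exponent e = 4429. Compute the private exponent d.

2341

φ(n) = (p−1)(q−1) = 72·148 = 10656.
Need d with 4429·d ≡ 1 (mod 10656). Apply the extended Euclidean algorithm:
10656 = 2*4429 + 1798
4429 = 2*1798 + 833
1798 = 2*833 + 132
833 = 6*132 + 41
132 = 3*41 + 9
41 = 4*9 + 5
9 = 1*5 + 4
5 = 1*4 + 1
4 = 4*1 + 0
Back-substitute:
1 = 5 − 4
1 = −9 + 2·5
1 = 2·41 − 9·9
1 = −9·132 + 29·41
1 = 29·833 − 183·132
1 = −183·1798 + 395·833
1 = 395·4429 − 973·1798
1 = −973·10656 + 2341·4429
So 4429·2341 ≡ 1 (mod 10656), hence d = 2341.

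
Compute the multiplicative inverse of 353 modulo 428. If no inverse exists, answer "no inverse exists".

Apply the Euclidean algorithm to 428 and 353:
428 = 1×353 + 75
353 = 4×75 + 53
75 = 1×53 + 22
53 = 2×22 + 9
22 = 2×9 + 4
9 = 2×4 + 1
4 = 4×1 + 0
Since gcd(353, 428) = 1, back-substitute to write 1 as a combination:
1 = 9 − 2·4
1 = −2·22 + 5·9
1 = 5·53 − 12·22
1 = −12·75 + 17·53
1 = 17·353 − 80·75
1 = −80·428 + 97·353
So 353·97 ≡ 1 (mod 428).

97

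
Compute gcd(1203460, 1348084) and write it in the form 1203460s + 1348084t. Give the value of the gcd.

Repeated division:
1348084 = 1×1203460 + 144624
1203460 = 8×144624 + 46468
144624 = 3×46468 + 5220
46468 = 8×5220 + 4708
5220 = 1×4708 + 512
4708 = 9×512 + 100
512 = 5×100 + 12
100 = 8×12 + 4
12 = 3×4 + 0
gcd(1203460, 1348084) = 4.
Express as a combination:
4 = 100 − 8·12
4 = −8·512 + 41·100
4 = 41·4708 − 377·512
4 = −377·5220 + 418·4708
4 = 418·46468 − 3721·5220
4 = −3721·144624 + 11581·46468
4 = 11581·1203460 − 96369·144624
4 = −96369·1348084 + 107950·1203460
So 4 = (-96369)·1348084 + (107950)·1203460.

4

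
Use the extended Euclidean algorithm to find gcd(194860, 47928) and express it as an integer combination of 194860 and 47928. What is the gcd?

4

Repeated division:
194860 = 4×47928 + 3148
47928 = 15×3148 + 708
3148 = 4×708 + 316
708 = 2×316 + 76
316 = 4×76 + 12
76 = 6×12 + 4
12 = 3×4 + 0
gcd(194860, 47928) = 4.
Back-substituting:
4 = 76 − 6·12
4 = −6·316 + 25·76
4 = 25·708 − 56·316
4 = −56·3148 + 249·708
4 = 249·47928 − 3791·3148
4 = −3791·194860 + 15413·47928
So 4 = (-3791)·194860 + (15413)·47928.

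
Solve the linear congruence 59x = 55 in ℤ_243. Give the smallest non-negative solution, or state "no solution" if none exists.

First find gcd(59, 243):
243 = 4×59 + 7
59 = 8×7 + 3
7 = 2×3 + 1
3 = 3×1 + 0
gcd = 1, so a unique solution mod 243 exists.
Back-substitute for the Bézout coefficients:
1 = 7 − 2·3
1 = −2·59 + 17·7
1 = 17·243 − 70·59
So 59·(-70) ≡ 1 (mod 243), giving 59⁻¹ ≡ 173.
x ≡ 59⁻¹·55 ≡ 173·55 ≡ 38 (mod 243).

38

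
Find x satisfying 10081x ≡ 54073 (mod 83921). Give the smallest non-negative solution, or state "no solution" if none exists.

First find gcd(10081, 83921):
83921 = 8*10081 + 3273
10081 = 3*3273 + 262
3273 = 12*262 + 129
262 = 2*129 + 4
129 = 32*4 + 1
4 = 4*1 + 0
gcd = 1, so a unique solution mod 83921 exists.
Back-substitute for the Bézout coefficients:
1 = 129 − 32·4
1 = −32·262 + 65·129
1 = 65·3273 − 812·262
1 = −812·10081 + 2501·3273
1 = 2501·83921 − 20820·10081
So 10081·(-20820) ≡ 1 (mod 83921), giving 10081⁻¹ ≡ 63101.
x ≡ 10081⁻¹·54073 ≡ 63101·54073 ≡ 355 (mod 83921).

355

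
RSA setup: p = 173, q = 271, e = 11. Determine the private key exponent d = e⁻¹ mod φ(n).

25331

φ(n) = (p−1)(q−1) = 172·270 = 46440.
Need d with 11·d ≡ 1 (mod 46440). Apply the extended Euclidean algorithm:
46440 = 4221×11 + 9
11 = 1×9 + 2
9 = 4×2 + 1
2 = 2×1 + 0
Back-substitute:
1 = 9 − 4·2
1 = −4·11 + 5·9
1 = 5·46440 − 21109·11
So 11·(-21109) ≡ 1 (mod 46440), hence d ≡ -21109 ≡ 25331 (mod 46440).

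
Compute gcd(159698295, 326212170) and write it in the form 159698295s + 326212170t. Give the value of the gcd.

15

Euclidean algorithm:
326212170 = 2*159698295 + 6815580
159698295 = 23*6815580 + 2939955
6815580 = 2*2939955 + 935670
2939955 = 3*935670 + 132945
935670 = 7*132945 + 5055
132945 = 26*5055 + 1515
5055 = 3*1515 + 510
1515 = 2*510 + 495
510 = 1*495 + 15
495 = 33*15 + 0
gcd(159698295, 326212170) = 15.
Working backward:
15 = 510 − 495
15 = −1515 + 3·510
15 = 3·5055 − 10·1515
15 = −10·132945 + 263·5055
15 = 263·935670 − 1851·132945
15 = −1851·2939955 + 5816·935670
15 = 5816·6815580 − 13483·2939955
15 = −13483·159698295 + 315925·6815580
15 = 315925·326212170 − 645333·159698295
So 15 = (315925)·326212170 + (-645333)·159698295.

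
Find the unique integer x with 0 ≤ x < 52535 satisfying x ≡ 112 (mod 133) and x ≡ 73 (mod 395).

Write x = 112 + 133·k. Then 133·k ≡ 73 − 112 ≡ 356 (mod 395).
Need 133⁻¹ mod 395. Extended Euclid on (395, 133):
395 = 2·133 + 129
133 = 1·129 + 4
129 = 32·4 + 1
4 = 4·1 + 0
Back-substitute:
1 = 129 − 32·4
1 = −32·133 + 33·129
1 = 33·395 − 98·133
133⁻¹ ≡ 297 (mod 395), so k ≡ 297·356 ≡ 267 (mod 395).
x = 112 + 133·267 = 35623.

35623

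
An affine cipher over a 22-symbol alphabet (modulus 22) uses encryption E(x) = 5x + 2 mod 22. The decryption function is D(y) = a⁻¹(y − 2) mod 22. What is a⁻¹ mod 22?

9

Run Euclid on (22, 5):
22 = 4·5 + 2
5 = 2·2 + 1
2 = 2·1 + 0
Since gcd(5, 22) = 1, back-substitute to write 1 as a combination:
1 = 5 − 2·2
1 = −2·22 + 9·5
So 5·9 ≡ 1 (mod 22).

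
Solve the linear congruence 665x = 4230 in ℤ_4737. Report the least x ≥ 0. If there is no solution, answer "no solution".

3105

First find gcd(665, 4737):
4737 = 7*665 + 82
665 = 8*82 + 9
82 = 9*9 + 1
9 = 9*1 + 0
gcd = 1, so a unique solution mod 4737 exists.
Back-substitute for the Bézout coefficients:
1 = 82 − 9·9
1 = −9·665 + 73·82
1 = 73·4737 − 520·665
So 665·(-520) ≡ 1 (mod 4737), giving 665⁻¹ ≡ 4217.
x ≡ 665⁻¹·4230 ≡ 4217·4230 ≡ 3105 (mod 4737).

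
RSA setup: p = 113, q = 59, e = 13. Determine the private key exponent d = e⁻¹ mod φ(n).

φ(n) = (p−1)(q−1) = 112·58 = 6496.
Need d with 13·d ≡ 1 (mod 6496). Apply the extended Euclidean algorithm:
6496 = 499*13 + 9
13 = 1*9 + 4
9 = 2*4 + 1
4 = 4*1 + 0
Back-substitute:
1 = 9 − 2·4
1 = −2·13 + 3·9
1 = 3·6496 − 1499·13
So 13·(-1499) ≡ 1 (mod 6496), hence d ≡ -1499 ≡ 4997 (mod 6496).

4997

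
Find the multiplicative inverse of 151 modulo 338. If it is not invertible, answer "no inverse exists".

Extended Euclidean algorithm:
338 = 2*151 + 36
151 = 4*36 + 7
36 = 5*7 + 1
7 = 7*1 + 0
The gcd is 1. Working backward:
1 = 36 − 5·7
1 = −5·151 + 21·36
1 = 21·338 − 47·151
So 151·(-47) ≡ 1 (mod 338), and -47 ≡ 291 (mod 338).

291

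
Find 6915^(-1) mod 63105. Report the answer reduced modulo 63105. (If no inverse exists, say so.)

Compute gcd(6915, 63105):
63105 = 9×6915 + 870
6915 = 7×870 + 825
870 = 1×825 + 45
825 = 18×45 + 15
45 = 3×15 + 0
gcd(6915, 63105) = 15 ≠ 1, so 6915 has no multiplicative inverse modulo 63105.

no inverse exists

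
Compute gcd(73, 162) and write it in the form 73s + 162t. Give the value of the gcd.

Euclidean algorithm:
162 = 2*73 + 16
73 = 4*16 + 9
16 = 1*9 + 7
9 = 1*7 + 2
7 = 3*2 + 1
2 = 2*1 + 0
gcd(73, 162) = 1.
Working backward:
1 = 7 − 3·2
1 = −3·9 + 4·7
1 = 4·16 − 7·9
1 = −7·73 + 32·16
1 = 32·162 − 71·73
So 1 = (32)·162 + (-71)·73.

1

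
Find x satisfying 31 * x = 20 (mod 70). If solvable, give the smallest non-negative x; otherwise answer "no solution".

30

First find gcd(31, 70):
70 = 2*31 + 8
31 = 3*8 + 7
8 = 1*7 + 1
7 = 7*1 + 0
gcd = 1, so a unique solution mod 70 exists.
Back-substitute for the Bézout coefficients:
1 = 8 − 7
1 = −31 + 4·8
1 = 4·70 − 9·31
So 31·(-9) ≡ 1 (mod 70), giving 31⁻¹ ≡ 61.
x ≡ 31⁻¹·20 ≡ 61·20 ≡ 30 (mod 70).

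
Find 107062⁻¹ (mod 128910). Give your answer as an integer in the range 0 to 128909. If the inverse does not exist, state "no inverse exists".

Euclidean algorithm on 128910, 107062:
128910 = 1·107062 + 21848
107062 = 4·21848 + 19670
21848 = 1·19670 + 2178
19670 = 9·2178 + 68
2178 = 32·68 + 2
68 = 34·2 + 0
gcd(107062, 128910) = 2 ≠ 1, so 107062 has no multiplicative inverse modulo 128910.

no inverse exists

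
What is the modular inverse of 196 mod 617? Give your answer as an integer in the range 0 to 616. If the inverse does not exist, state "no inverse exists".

85

gcd(617, 196) by repeated division:
617 = 3*196 + 29
196 = 6*29 + 22
29 = 1*22 + 7
22 = 3*7 + 1
7 = 7*1 + 0
gcd = 1, so the inverse exists. Back-substitute:
1 = 22 − 3·7
1 = −3·29 + 4·22
1 = 4·196 − 27·29
1 = −27·617 + 85·196
So 196·85 ≡ 1 (mod 617).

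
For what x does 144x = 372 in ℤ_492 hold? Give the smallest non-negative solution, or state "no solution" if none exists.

6

First find gcd(144, 492):
492 = 3×144 + 60
144 = 2×60 + 24
60 = 2×24 + 12
24 = 2×12 + 0
gcd = 12 and 12 | 372, so solutions exist. Divide through by 12: 12x ≡ 31 (mod 41).
Now find 12⁻¹ mod 41:
41 = 3·12 + 5
12 = 2·5 + 2
5 = 2·2 + 1
2 = 2·1 + 0
Back-substitute:
1 = 5 − 2·2
1 = −2·12 + 5·5
1 = 5·41 − 17·12
So 12·(-17) ≡ 1 (mod 41), i.e. 12⁻¹ ≡ 24.
Then x ≡ 24·31 ≡ 6 (mod 41); the smallest non-negative solution is x = 6.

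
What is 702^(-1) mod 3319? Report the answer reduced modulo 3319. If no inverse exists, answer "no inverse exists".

Extended Euclidean algorithm:
3319 = 4·702 + 511
702 = 1·511 + 191
511 = 2·191 + 129
191 = 1·129 + 62
129 = 2·62 + 5
62 = 12·5 + 2
5 = 2·2 + 1
2 = 2·1 + 0
The gcd is 1. Working backward:
1 = 5 − 2·2
1 = −2·62 + 25·5
1 = 25·129 − 52·62
1 = −52·191 + 77·129
1 = 77·511 − 206·191
1 = −206·702 + 283·511
1 = 283·3319 − 1338·702
Thus 702·(-1338) ≡ 1 (mod 3319); reducing, -1338 mod 3319 = 1981.

1981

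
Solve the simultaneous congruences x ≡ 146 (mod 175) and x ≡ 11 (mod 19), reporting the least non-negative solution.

1721

Write x = 146 + 175·k. Then 175·k ≡ 11 − 146 ≡ 17 (mod 19).
Need 175⁻¹ mod 19. Extended Euclid on (19, 4):
19 = 4·4 + 3
4 = 1·3 + 1
3 = 3·1 + 0
Back-substitute:
1 = 4 − 3
1 = −19 + 5·4
175⁻¹ ≡ 5 (mod 19), so k ≡ 5·17 ≡ 9 (mod 19).
x = 146 + 175·9 = 1721.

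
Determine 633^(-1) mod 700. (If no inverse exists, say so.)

397

Extended Euclidean algorithm:
700 = 1*633 + 67
633 = 9*67 + 30
67 = 2*30 + 7
30 = 4*7 + 2
7 = 3*2 + 1
2 = 2*1 + 0
gcd = 1, so the inverse exists. Back-substitute:
1 = 7 − 3·2
1 = −3·30 + 13·7
1 = 13·67 − 29·30
1 = −29·633 + 274·67
1 = 274·700 − 303·633
Thus 633·(-303) ≡ 1 (mod 700); reducing, -303 mod 700 = 397.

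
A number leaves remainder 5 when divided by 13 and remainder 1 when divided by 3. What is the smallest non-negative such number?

Write x = 5 + 13·k. Then 13·k ≡ 1 − 5 ≡ 2 (mod 3).
Need 13⁻¹ mod 3. Extended Euclid on (3, 1):
3 = 3*1 + 0
13⁻¹ ≡ 1 (mod 3), so k ≡ 1·2 ≡ 2 (mod 3).
x = 5 + 13·2 = 31.

31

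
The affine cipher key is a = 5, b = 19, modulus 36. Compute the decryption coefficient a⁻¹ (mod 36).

Run Euclid on (36, 5):
36 = 7*5 + 1
5 = 5*1 + 0
The gcd is 1. Working backward:
1 = 36 − 7·5
So 5·(-7) ≡ 1 (mod 36), and -7 ≡ 29 (mod 36).

29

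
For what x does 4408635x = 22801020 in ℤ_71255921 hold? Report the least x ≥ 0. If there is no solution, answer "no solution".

817520

First find gcd(4408635, 71255921):
71255921 = 16*4408635 + 717761
4408635 = 6*717761 + 102069
717761 = 7*102069 + 3278
102069 = 31*3278 + 451
3278 = 7*451 + 121
451 = 3*121 + 88
121 = 1*88 + 33
88 = 2*33 + 22
33 = 1*22 + 11
22 = 2*11 + 0
gcd = 11 and 11 | 22801020, so solutions exist. Divide through by 11: 400785x ≡ 2072820 (mod 6477811).
Now find 400785⁻¹ mod 6477811:
6477811 = 16·400785 + 65251
400785 = 6·65251 + 9279
65251 = 7·9279 + 298
9279 = 31·298 + 41
298 = 7·41 + 11
41 = 3·11 + 8
11 = 1·8 + 3
8 = 2·3 + 2
3 = 1·2 + 1
2 = 2·1 + 0
Back-substitute:
1 = 3 − 2
1 = −8 + 3·3
1 = 3·11 − 4·8
1 = −4·41 + 15·11
1 = 15·298 − 109·41
1 = −109·9279 + 3394·298
1 = 3394·65251 − 23867·9279
1 = −23867·400785 + 146596·65251
1 = 146596·6477811 − 2369403·400785
So 400785·(-2369403) ≡ 1 (mod 6477811), i.e. 400785⁻¹ ≡ 4108408.
Then x ≡ 4108408·2072820 ≡ 817520 (mod 6477811); the smallest non-negative solution is x = 817520.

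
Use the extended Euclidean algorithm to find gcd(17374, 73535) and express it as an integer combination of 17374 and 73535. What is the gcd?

Repeated division:
73535 = 4*17374 + 4039
17374 = 4*4039 + 1218
4039 = 3*1218 + 385
1218 = 3*385 + 63
385 = 6*63 + 7
63 = 9*7 + 0
gcd(17374, 73535) = 7.
Express as a combination:
7 = 385 − 6·63
7 = −6·1218 + 19·385
7 = 19·4039 − 63·1218
7 = −63·17374 + 271·4039
7 = 271·73535 − 1147·17374
So 7 = (271)·73535 + (-1147)·17374.

7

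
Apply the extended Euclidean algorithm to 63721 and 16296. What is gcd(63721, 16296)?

Apply Euclid's algorithm to 63721 and 16296:
63721 = 3×16296 + 14833
16296 = 1×14833 + 1463
14833 = 10×1463 + 203
1463 = 7×203 + 42
203 = 4×42 + 35
42 = 1×35 + 7
35 = 5×7 + 0
gcd(63721, 16296) = 7.
Working backward:
7 = 42 − 35
7 = −203 + 5·42
7 = 5·1463 − 36·203
7 = −36·14833 + 365·1463
7 = 365·16296 − 401·14833
7 = −401·63721 + 1568·16296
So 7 = (-401)·63721 + (1568)·16296.

7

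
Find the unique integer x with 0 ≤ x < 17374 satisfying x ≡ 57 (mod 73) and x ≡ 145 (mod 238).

Write x = 57 + 73·k. Then 73·k ≡ 145 − 57 ≡ 88 (mod 238).
Need 73⁻¹ mod 238. Extended Euclid on (238, 73):
238 = 3×73 + 19
73 = 3×19 + 16
19 = 1×16 + 3
16 = 5×3 + 1
3 = 3×1 + 0
Back-substitute:
1 = 16 − 5·3
1 = −5·19 + 6·16
1 = 6·73 − 23·19
1 = −23·238 + 75·73
73⁻¹ ≡ 75 (mod 238), so k ≡ 75·88 ≡ 174 (mod 238).
x = 57 + 73·174 = 12759.

12759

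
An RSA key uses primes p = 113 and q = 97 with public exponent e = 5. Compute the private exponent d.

4301

φ(n) = (p−1)(q−1) = 112·96 = 10752.
Need d with 5·d ≡ 1 (mod 10752). Apply the extended Euclidean algorithm:
10752 = 2150*5 + 2
5 = 2*2 + 1
2 = 2*1 + 0
Back-substitute:
1 = 5 − 2·2
1 = −2·10752 + 4301·5
So 5·4301 ≡ 1 (mod 10752), hence d = 4301.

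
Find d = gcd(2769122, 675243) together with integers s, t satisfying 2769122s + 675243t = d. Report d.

Repeated division:
2769122 = 4*675243 + 68150
675243 = 9*68150 + 61893
68150 = 1*61893 + 6257
61893 = 9*6257 + 5580
6257 = 1*5580 + 677
5580 = 8*677 + 164
677 = 4*164 + 21
164 = 7*21 + 17
21 = 1*17 + 4
17 = 4*4 + 1
4 = 4*1 + 0
gcd(2769122, 675243) = 1.
Express as a combination:
1 = 17 − 4·4
1 = −4·21 + 5·17
1 = 5·164 − 39·21
1 = −39·677 + 161·164
1 = 161·5580 − 1327·677
1 = −1327·6257 + 1488·5580
1 = 1488·61893 − 14719·6257
1 = −14719·68150 + 16207·61893
1 = 16207·675243 − 160582·68150
1 = −160582·2769122 + 658535·675243
So 1 = (-160582)·2769122 + (658535)·675243.

1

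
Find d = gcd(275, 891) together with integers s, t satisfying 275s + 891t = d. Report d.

Repeated division:
891 = 3×275 + 66
275 = 4×66 + 11
66 = 6×11 + 0
gcd(275, 891) = 11.
Back-substituting:
11 = 275 − 4·66
11 = −4·891 + 13·275
So 11 = (-4)·891 + (13)·275.

11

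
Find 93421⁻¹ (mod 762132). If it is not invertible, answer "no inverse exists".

584401

Apply the Euclidean algorithm to 762132 and 93421:
762132 = 8×93421 + 14764
93421 = 6×14764 + 4837
14764 = 3×4837 + 253
4837 = 19×253 + 30
253 = 8×30 + 13
30 = 2×13 + 4
13 = 3×4 + 1
4 = 4×1 + 0
Since gcd(93421, 762132) = 1, back-substitute to write 1 as a combination:
1 = 13 − 3·4
1 = −3·30 + 7·13
1 = 7·253 − 59·30
1 = −59·4837 + 1128·253
1 = 1128·14764 − 3443·4837
1 = −3443·93421 + 21786·14764
1 = 21786·762132 − 177731·93421
Thus 93421·(-177731) ≡ 1 (mod 762132); reducing, -177731 mod 762132 = 584401.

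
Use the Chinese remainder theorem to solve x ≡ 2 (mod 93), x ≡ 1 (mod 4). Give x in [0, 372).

281

Write x = 2 + 93·k. Then 93·k ≡ 1 − 2 ≡ 3 (mod 4).
Need 93⁻¹ mod 4. Extended Euclid on (4, 1):
4 = 4·1 + 0
93⁻¹ ≡ 1 (mod 4), so k ≡ 1·3 ≡ 3 (mod 4).
x = 2 + 93·3 = 281.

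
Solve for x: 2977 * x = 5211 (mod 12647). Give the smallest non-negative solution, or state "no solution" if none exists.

First find gcd(2977, 12647):
12647 = 4·2977 + 739
2977 = 4·739 + 21
739 = 35·21 + 4
21 = 5·4 + 1
4 = 4·1 + 0
gcd = 1, so a unique solution mod 12647 exists.
Back-substitute for the Bézout coefficients:
1 = 21 − 5·4
1 = −5·739 + 176·21
1 = 176·2977 − 709·739
1 = −709·12647 + 3012·2977
So 2977·(3012) ≡ 1 (mod 12647), giving 2977⁻¹ ≡ 3012.
x ≡ 2977⁻¹·5211 ≡ 3012·5211 ≡ 605 (mod 12647).

605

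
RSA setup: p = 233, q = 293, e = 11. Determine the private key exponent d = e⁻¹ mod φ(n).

φ(n) = (p−1)(q−1) = 232·292 = 67744.
Need d with 11·d ≡ 1 (mod 67744). Apply the extended Euclidean algorithm:
67744 = 6158×11 + 6
11 = 1×6 + 5
6 = 1×5 + 1
5 = 5×1 + 0
Back-substitute:
1 = 6 − 5
1 = −11 + 2·6
1 = 2·67744 − 12317·11
So 11·(-12317) ≡ 1 (mod 67744), hence d ≡ -12317 ≡ 55427 (mod 67744).

55427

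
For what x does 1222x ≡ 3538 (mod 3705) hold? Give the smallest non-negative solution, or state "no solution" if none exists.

gcd(1222, 3705):
3705 = 3·1222 + 39
1222 = 31·39 + 13
39 = 3·13 + 0
gcd = 13, but 13 ∤ 3538, so the congruence has no solution.

no solution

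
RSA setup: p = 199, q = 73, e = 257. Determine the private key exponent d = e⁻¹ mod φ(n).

13313

φ(n) = (p−1)(q−1) = 198·72 = 14256.
Need d with 257·d ≡ 1 (mod 14256). Apply the extended Euclidean algorithm:
14256 = 55·257 + 121
257 = 2·121 + 15
121 = 8·15 + 1
15 = 15·1 + 0
Back-substitute:
1 = 121 − 8·15
1 = −8·257 + 17·121
1 = 17·14256 − 943·257
So 257·(-943) ≡ 1 (mod 14256), hence d ≡ -943 ≡ 13313 (mod 14256).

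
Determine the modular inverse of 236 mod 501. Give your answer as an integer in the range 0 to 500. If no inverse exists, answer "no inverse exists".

Run Euclid on (501, 236):
501 = 2*236 + 29
236 = 8*29 + 4
29 = 7*4 + 1
4 = 4*1 + 0
Since gcd(236, 501) = 1, back-substitute to write 1 as a combination:
1 = 29 − 7·4
1 = −7·236 + 57·29
1 = 57·501 − 121·236
So 236·(-121) ≡ 1 (mod 501), and -121 ≡ 380 (mod 501).

380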